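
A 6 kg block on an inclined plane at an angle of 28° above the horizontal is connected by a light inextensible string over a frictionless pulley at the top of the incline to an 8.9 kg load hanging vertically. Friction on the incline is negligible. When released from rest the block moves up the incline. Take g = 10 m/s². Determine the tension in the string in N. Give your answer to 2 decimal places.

52.66 N

For the block on the incline: the weight component along the slope is m₁g sin 28° = 6 × 10 × 0.4695 = 28.170 N and the normal force is N = m₁g cos 28° = 52.977 N.
Newton's second law for the block (up-slope positive): T − 28.170 = 6 a. For the hanging load (downward positive): 8.9 × 10 − T = 8.9 a.
Adding the two equations eliminates T: 60.830 = 14.9 a, so a = 4.0826 m/s².
Then from the hanging load's equation, T = 8.9 × (10 − 4.0826) = 52.665 N.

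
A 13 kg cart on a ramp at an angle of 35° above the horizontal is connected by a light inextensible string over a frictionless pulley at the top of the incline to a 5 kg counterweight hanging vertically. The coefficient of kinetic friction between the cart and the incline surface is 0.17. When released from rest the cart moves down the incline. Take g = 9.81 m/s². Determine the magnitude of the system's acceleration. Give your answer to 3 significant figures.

For the cart on the incline: the weight component along the slope is m₁g sin 35° = 13 × 9.81 × 0.5736 = 73.151 N and the normal force is N = m₁g cos 35° = 104.466 N.
Kinetic friction opposes the cart's motion down the incline: f = μN = 0.17 × 104.466 = 17.759 N acting up the slope.
Newton's second law for the cart (down-slope positive): 73.151 − 17.759 − T = 13 a. For the hanging counterweight (upward positive): T − 5 × 9.81 = 5 a.
Adding the two equations eliminates T: 6.342 = 18 a, so a = 0.3523 m/s².

0.352 m/s²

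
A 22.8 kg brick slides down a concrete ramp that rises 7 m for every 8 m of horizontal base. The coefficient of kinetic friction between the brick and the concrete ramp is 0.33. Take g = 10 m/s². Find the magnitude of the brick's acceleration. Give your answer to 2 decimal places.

Resolving the weight along the incline: the component pulling the brick down the slope is mg sin 41.19° = 22.8 × 10 × 0.6585 = 150.138 N, and the normal force is N = mg cos 41.19° = 22.8 × 10 × 0.7526 = 171.593 N.
Kinetic friction acts up the slope with magnitude f = μN = 0.33 × 171.593 = 56.626 N.
Net force along the incline is 150.138 − 56.626 = 93.512 N, so a = 93.512 / 22.8 = 4.1014 m/s².

4.10 m/s²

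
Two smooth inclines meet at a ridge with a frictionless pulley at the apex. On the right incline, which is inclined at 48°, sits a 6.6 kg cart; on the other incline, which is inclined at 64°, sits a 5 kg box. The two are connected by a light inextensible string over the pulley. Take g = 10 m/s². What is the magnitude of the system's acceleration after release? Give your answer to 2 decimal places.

0.35 m/s²

Resolve each weight along its own incline: the 6.6 kg mass has component 6.6 × 10 × sin 48° = 49.048 N down its slope, and the 5 kg mass has 5 × 10 × sin 64° = 44.940 N down its slope.
The 6.6 kg side's 49.048 N exceeds the other side's 44.940 N, so that mass slides down and the 5 kg mass slides up. Taking that direction as positive, Newton's second law for the whole system gives 49.048 − 44.940 = (6.6 + 5) a, so a = 4.108 / 11.6 = 0.3541 m/s².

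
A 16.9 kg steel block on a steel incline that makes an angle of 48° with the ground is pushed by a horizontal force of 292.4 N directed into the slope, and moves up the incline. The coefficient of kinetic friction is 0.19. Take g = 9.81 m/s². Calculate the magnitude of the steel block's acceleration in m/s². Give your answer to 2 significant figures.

0.60 m/s²

The horizontal push has components F cos 48° = 292.4 × 0.6691 = 195.645 N up the incline and F sin 48° = 292.4 × 0.7431 = 217.282 N pressing into the surface.
The normal force is therefore N = mg cos 48° + F sin 48° = 110.929 + 217.282 = 328.211 N, and kinetic friction down the slope is μN = 0.19 × 328.211 = 62.360 N.
Along the incline: F cos 48° − mg sin 48° − μN = ma, so 195.645 − 123.198 − 62.360 = 16.9 a, giving a = 0.5969 m/s².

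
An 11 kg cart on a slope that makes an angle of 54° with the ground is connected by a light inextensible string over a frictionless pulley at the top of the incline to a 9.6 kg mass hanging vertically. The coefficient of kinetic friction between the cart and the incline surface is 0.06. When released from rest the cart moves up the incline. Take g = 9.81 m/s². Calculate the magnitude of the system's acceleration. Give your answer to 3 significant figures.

For the cart on the incline: the weight component along the slope is m₁g sin 54° = 11 × 9.81 × 0.8090 = 87.299 N and the normal force is N = m₁g cos 54° = 63.428 N.
Kinetic friction opposes the cart's motion up the incline: f = μN = 0.06 × 63.428 = 3.806 N acting down the slope.
Newton's second law for the cart (up-slope positive): T − 87.299 − 3.806 = 11 a. For the hanging mass (downward positive): 9.6 × 9.81 − T = 9.6 a.
Adding the two equations eliminates T: 3.071 = 20.6 a, so a = 0.1491 m/s².

0.149 m/s²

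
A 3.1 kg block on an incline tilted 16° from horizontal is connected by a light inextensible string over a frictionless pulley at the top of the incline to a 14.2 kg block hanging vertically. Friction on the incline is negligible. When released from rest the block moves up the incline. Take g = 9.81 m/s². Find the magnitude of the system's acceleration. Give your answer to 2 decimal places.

For the block on the incline: the weight component along the slope is m₁g sin 16° = 3.1 × 9.81 × 0.2756 = 8.381 N and the normal force is N = m₁g cos 16° = 29.233 N.
Newton's second law for the block (up-slope positive): T − 8.381 = 3.1 a. For the hanging block (downward positive): 14.2 × 9.81 − T = 14.2 a.
Adding the two equations eliminates T: 130.921 = 17.3 a, so a = 7.5677 m/s².

7.57 m/s²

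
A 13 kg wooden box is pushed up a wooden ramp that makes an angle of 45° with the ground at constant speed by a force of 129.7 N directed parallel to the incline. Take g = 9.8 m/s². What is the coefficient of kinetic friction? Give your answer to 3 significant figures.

At constant speed ΣF = 0 along the incline. The applied 129.7 N acts up the slope; the weight component mg sin 45° = 90.085 N and kinetic friction μN both act down the slope.
So 129.7 = 90.085 + μ × 90.085, giving μ = (129.7 − 90.085) / 90.085 = 0.4398.

0.440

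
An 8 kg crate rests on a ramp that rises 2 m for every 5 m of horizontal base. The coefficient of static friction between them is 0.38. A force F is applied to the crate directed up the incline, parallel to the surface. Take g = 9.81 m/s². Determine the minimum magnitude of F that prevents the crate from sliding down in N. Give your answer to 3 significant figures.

1.46 N

The normal force is N = mg cos 21.80° = 72.867 N. With F at its minimum the crate is on the verge of sliding down, so static friction is at its maximum μ_s N = 0.38 × 72.867 = 27.689 N and acts up the slope.
Equilibrium along the incline: F + μ_s N = mg sin 21.80°, so F = 29.147 − 27.689 = 1.458 N.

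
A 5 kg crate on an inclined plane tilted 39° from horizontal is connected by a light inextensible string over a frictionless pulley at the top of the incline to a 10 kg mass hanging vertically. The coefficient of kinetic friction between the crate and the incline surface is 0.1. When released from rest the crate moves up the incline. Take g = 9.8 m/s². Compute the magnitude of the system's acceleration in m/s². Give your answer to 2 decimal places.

For the crate on the incline: the weight component along the slope is m₁g sin 39° = 5 × 9.8 × 0.6293 = 30.836 N and the normal force is N = m₁g cos 39° = 38.080 N.
Kinetic friction opposes the crate's motion up the incline: f = μN = 0.1 × 38.080 = 3.808 N acting down the slope.
Newton's second law for the crate (up-slope positive): T − 30.836 − 3.808 = 5 a. For the hanging mass (downward positive): 10 × 9.8 − T = 10 a.
Adding the two equations eliminates T: 63.356 = 15 a, so a = 4.2237 m/s².

4.22 m/s²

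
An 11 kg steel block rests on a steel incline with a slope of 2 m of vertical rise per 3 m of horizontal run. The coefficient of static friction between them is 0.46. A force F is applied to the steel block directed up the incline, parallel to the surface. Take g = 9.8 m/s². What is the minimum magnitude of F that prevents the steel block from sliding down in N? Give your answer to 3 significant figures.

18.5 N

The normal force is N = mg cos 33.69° = 89.695 N. With F at its minimum the steel block is on the verge of sliding down, so static friction is at its maximum μ_s N = 0.46 × 89.695 = 41.260 N and acts up the slope.
Equilibrium along the incline: F + μ_s N = mg sin 33.69°, so F = 59.797 − 41.260 = 18.537 N.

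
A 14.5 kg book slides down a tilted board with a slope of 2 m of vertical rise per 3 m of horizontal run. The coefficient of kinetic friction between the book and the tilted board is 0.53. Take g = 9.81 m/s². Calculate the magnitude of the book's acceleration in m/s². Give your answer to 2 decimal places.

1.12 m/s²

Resolving the weight along the incline: the component pulling the book down the slope is mg sin 33.69° = 14.5 × 9.81 × 0.5547 = 78.903 N, and the normal force is N = mg cos 33.69° = 14.5 × 9.81 × 0.8321 = 118.362 N.
Kinetic friction acts up the slope with magnitude f = μN = 0.53 × 118.362 = 62.732 N.
Net force along the incline is 78.903 − 62.732 = 16.171 N, so a = 16.171 / 14.5 = 1.1152 m/s².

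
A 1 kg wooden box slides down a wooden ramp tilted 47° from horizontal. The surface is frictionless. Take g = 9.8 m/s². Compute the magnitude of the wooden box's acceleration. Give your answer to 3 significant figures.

Resolving the weight along the incline: the component pulling the wooden box down the slope is mg sin 47° = 1 × 9.8 × 0.7314 = 7.168 N, and the normal force is N = mg cos 47° = 1 × 9.8 × 0.6820 = 6.684 N.
With no friction the net force along the incline is 7.168 N, so a = g sin 47° = 7.168 / 1 = 7.1680 m/s².

7.17 m/s²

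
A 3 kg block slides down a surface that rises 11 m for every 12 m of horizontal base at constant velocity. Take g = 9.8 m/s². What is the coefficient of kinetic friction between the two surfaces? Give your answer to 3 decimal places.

0.917

At constant velocity the net force along the incline is zero: mg sin 42.51° = μ mg cos 42.51°.
So μ = tan 42.51° = 0.6757 / 0.7372 = 0.9166.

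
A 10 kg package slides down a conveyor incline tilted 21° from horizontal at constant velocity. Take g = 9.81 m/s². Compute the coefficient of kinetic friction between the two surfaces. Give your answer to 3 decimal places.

At constant velocity the net force along the incline is zero: mg sin 21° = μ mg cos 21°.
So μ = tan 21° = 0.3584 / 0.9336 = 0.3839.

0.384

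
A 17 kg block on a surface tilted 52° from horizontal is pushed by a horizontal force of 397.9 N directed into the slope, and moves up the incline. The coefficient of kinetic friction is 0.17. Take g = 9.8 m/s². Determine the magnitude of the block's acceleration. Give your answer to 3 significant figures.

The horizontal push has components F cos 52° = 397.9 × 0.6157 = 244.987 N up the incline and F sin 52° = 397.9 × 0.7880 = 313.545 N pressing into the surface.
The normal force is therefore N = mg cos 52° + F sin 52° = 102.576 + 313.545 = 416.121 N, and kinetic friction down the slope is μN = 0.17 × 416.121 = 70.741 N.
Along the incline: F cos 52° − mg sin 52° − μN = ma, so 244.987 − 131.281 − 70.741 = 17 a, giving a = 2.5274 m/s².

2.53 m/s²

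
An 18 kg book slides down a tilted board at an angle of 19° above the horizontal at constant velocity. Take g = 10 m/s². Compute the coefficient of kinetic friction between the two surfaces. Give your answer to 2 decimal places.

At constant velocity the net force along the incline is zero: mg sin 19° = μ mg cos 19°.
So μ = tan 19° = 0.3256 / 0.9455 = 0.3444.

0.34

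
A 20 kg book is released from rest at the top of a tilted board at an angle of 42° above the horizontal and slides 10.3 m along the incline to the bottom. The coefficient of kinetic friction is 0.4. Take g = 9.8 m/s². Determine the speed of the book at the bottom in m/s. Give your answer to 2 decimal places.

8.66 m/s

The weight component along the incline is mg sin 42° = 131.150 N and the normal force is N = mg cos 42° = 145.656 N.
Friction up the slope is f = μN = 0.4 × 145.656 = 58.262 N, so the net downslope force is 131.150 − 58.262 = 72.888 N and a = 72.888 / 20 = 3.6444 m/s².
Starting from rest over a distance of 10.3 m, v² = 2aL = 2 × 3.6444 × 10.3 = 75.0746, so v = 8.6646 m/s.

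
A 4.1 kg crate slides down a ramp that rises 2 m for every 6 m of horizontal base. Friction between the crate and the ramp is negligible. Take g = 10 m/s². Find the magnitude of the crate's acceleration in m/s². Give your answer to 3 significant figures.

3.16 m/s²

Resolving the weight along the incline: the component pulling the crate down the slope is mg sin 18.43° = 4.1 × 10 × 0.3162 = 12.964 N, and the normal force is N = mg cos 18.43° = 4.1 × 10 × 0.9487 = 38.897 N.
With no friction the net force along the incline is 12.964 N, so a = g sin 18.43° = 12.964 / 4.1 = 3.1620 m/s².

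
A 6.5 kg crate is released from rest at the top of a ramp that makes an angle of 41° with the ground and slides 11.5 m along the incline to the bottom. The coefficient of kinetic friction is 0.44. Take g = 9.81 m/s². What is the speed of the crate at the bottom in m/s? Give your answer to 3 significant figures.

The weight component along the incline is mg sin 41° = 41.834 N and the normal force is N = mg cos 41° = 48.124 N.
Friction up the slope is f = μN = 0.44 × 48.124 = 21.175 N, so the net downslope force is 41.834 − 21.175 = 20.659 N and a = 20.659 / 6.5 = 3.1783 m/s².
Starting from rest over a distance of 11.5 m, v² = 2aL = 2 × 3.1783 × 11.5 = 73.1009, so v = 8.5499 m/s.

8.55 m/s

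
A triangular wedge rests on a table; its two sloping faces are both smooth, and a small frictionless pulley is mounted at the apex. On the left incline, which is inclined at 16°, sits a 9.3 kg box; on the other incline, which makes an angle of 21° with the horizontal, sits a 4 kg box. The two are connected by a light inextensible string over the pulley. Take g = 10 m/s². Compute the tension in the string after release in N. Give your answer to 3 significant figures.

17.7 N

Resolve each weight along its own incline: the 9.3 kg mass has component 9.3 × 10 × sin 16° = 25.634 N down its slope, and the 4 kg mass has 4 × 10 × sin 21° = 14.335 N down its slope.
The 9.3 kg side's 25.634 N exceeds the other side's 14.335 N, so that mass slides down and the 4 kg mass slides up. Taking that direction as positive, Newton's second law for the whole system gives 25.634 − 14.335 = (9.3 + 4) a, so a = 11.299 / 13.3 = 0.8495 m/s².
For the 4 kg mass (up-slope positive): T − 14.335 = 4 × 0.8495, so T = 17.733 N.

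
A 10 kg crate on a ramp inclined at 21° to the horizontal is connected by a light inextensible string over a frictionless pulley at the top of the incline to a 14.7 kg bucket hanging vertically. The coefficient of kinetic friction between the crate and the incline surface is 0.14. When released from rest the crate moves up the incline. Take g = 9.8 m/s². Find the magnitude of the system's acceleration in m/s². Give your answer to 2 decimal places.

For the crate on the incline: the weight component along the slope is m₁g sin 21° = 10 × 9.8 × 0.3584 = 35.123 N and the normal force is N = m₁g cos 21° = 91.491 N.
Kinetic friction opposes the crate's motion up the incline: f = μN = 0.14 × 91.491 = 12.809 N acting down the slope.
Newton's second law for the crate (up-slope positive): T − 35.123 − 12.809 = 10 a. For the hanging bucket (downward positive): 14.7 × 9.8 − T = 14.7 a.
Adding the two equations eliminates T: 96.128 = 24.7 a, so a = 3.8918 m/s².

3.89 m/s²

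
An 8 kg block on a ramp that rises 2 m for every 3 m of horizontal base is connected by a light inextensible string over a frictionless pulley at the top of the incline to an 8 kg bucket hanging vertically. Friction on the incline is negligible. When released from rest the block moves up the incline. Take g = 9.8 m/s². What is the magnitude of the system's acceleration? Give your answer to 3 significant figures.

For the block on the incline: the weight component along the slope is m₁g sin 33.69° = 8 × 9.8 × 0.5547 = 43.488 N and the normal force is N = m₁g cos 33.69° = 65.233 N.
Newton's second law for the block (up-slope positive): T − 43.488 = 8 a. For the hanging bucket (downward positive): 8 × 9.8 − T = 8 a.
Adding the two equations eliminates T: 34.912 = 16 a, so a = 2.1820 m/s².

2.18 m/s²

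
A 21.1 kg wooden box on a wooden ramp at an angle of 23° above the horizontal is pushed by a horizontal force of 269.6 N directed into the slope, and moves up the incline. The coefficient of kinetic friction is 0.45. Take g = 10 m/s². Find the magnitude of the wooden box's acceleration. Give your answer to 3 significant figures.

1.47 m/s²

The horizontal push has components F cos 23° = 269.6 × 0.9205 = 248.167 N up the incline and F sin 23° = 269.6 × 0.3907 = 105.333 N pressing into the surface.
The normal force is therefore N = mg cos 23° + F sin 23° = 194.226 + 105.333 = 299.559 N, and kinetic friction down the slope is μN = 0.45 × 299.559 = 134.802 N.
Along the incline: F cos 23° − mg sin 23° − μN = ma, so 248.167 − 82.438 − 134.802 = 21.1 a, giving a = 1.4657 m/s².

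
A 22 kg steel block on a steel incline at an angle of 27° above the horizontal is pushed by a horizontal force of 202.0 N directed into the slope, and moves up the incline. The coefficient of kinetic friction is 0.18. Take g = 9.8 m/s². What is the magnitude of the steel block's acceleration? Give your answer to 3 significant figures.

The horizontal push has components F cos 27° = 202.0 × 0.8910 = 179.982 N up the incline and F sin 27° = 202.0 × 0.4540 = 91.708 N pressing into the surface.
The normal force is therefore N = mg cos 27° + F sin 27° = 192.100 + 91.708 = 283.808 N, and kinetic friction down the slope is μN = 0.18 × 283.808 = 51.085 N.
Along the incline: F cos 27° − mg sin 27° − μN = ma, so 179.982 − 97.882 − 51.085 = 22 a, giving a = 1.4098 m/s².

1.41 m/s²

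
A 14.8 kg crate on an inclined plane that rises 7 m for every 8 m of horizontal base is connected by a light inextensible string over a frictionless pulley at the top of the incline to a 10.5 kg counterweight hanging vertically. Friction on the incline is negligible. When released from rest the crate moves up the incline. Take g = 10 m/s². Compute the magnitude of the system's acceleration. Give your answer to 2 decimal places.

0.30 m/s²

For the crate on the incline: the weight component along the slope is m₁g sin 41.19° = 14.8 × 10 × 0.6585 = 97.458 N and the normal force is N = m₁g cos 41.19° = 111.381 N.
Newton's second law for the crate (up-slope positive): T − 97.458 = 14.8 a. For the hanging counterweight (downward positive): 10.5 × 10 − T = 10.5 a.
Adding the two equations eliminates T: 7.542 = 25.3 a, so a = 0.2981 m/s².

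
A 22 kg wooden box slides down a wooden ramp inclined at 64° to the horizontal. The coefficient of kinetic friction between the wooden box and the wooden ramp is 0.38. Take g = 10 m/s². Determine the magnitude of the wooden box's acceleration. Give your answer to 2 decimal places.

7.32 m/s²

Resolving the weight along the incline: the component pulling the wooden box down the slope is mg sin 64° = 22 × 10 × 0.8988 = 197.736 N, and the normal force is N = mg cos 64° = 22 × 10 × 0.4384 = 96.448 N.
Kinetic friction acts up the slope with magnitude f = μN = 0.38 × 96.448 = 36.650 N.
Net force along the incline is 197.736 − 36.650 = 161.086 N, so a = 161.086 / 22 = 7.3221 m/s².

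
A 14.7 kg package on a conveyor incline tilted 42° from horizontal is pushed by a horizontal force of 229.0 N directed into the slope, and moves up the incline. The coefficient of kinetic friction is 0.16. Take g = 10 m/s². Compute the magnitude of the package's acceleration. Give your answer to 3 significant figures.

The horizontal push has components F cos 42° = 229.0 × 0.7431 = 170.170 N up the incline and F sin 42° = 229.0 × 0.6691 = 153.224 N pressing into the surface.
The normal force is therefore N = mg cos 42° + F sin 42° = 109.236 + 153.224 = 262.460 N, and kinetic friction down the slope is μN = 0.16 × 262.460 = 41.994 N.
Along the incline: F cos 42° − mg sin 42° − μN = ma, so 170.170 − 98.358 − 41.994 = 14.7 a, giving a = 2.0284 m/s².

2.03 m/s²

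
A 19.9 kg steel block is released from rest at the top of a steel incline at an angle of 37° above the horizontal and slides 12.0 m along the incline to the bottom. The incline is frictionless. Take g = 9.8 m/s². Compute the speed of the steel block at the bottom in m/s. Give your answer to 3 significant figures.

11.9 m/s

The weight component along the incline is mg sin 37° = 117.366 N and the normal force is N = mg cos 37° = 155.750 N.
With no friction, a = g sin 37° = 5.8978 m/s².
Starting from rest over a distance of 12.0 m, v² = 2aL = 2 × 5.8978 × 12.0 = 141.5472, so v = 11.8974 m/s.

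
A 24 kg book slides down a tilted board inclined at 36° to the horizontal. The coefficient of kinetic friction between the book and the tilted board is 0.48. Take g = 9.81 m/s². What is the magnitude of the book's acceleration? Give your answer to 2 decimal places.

Resolving the weight along the incline: the component pulling the book down the slope is mg sin 36° = 24 × 9.81 × 0.5878 = 138.392 N, and the normal force is N = mg cos 36° = 24 × 9.81 × 0.8090 = 190.471 N.
Kinetic friction acts up the slope with magnitude f = μN = 0.48 × 190.471 = 91.426 N.
Net force along the incline is 138.392 − 91.426 = 46.966 N, so a = 46.966 / 24 = 1.9569 m/s².

1.96 m/s²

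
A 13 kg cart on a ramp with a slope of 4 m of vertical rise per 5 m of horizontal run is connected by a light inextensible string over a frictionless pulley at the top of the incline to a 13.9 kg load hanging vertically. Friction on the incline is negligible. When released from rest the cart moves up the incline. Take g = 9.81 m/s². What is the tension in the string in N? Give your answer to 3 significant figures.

For the cart on the incline: the weight component along the slope is m₁g sin 38.66° = 13 × 9.81 × 0.6247 = 79.668 N and the normal force is N = m₁g cos 38.66° = 99.584 N.
Newton's second law for the cart (up-slope positive): T − 79.668 = 13 a. For the hanging load (downward positive): 13.9 × 9.81 − T = 13.9 a.
Adding the two equations eliminates T: 56.691 = 26.9 a, so a = 2.1075 m/s².
Then from the hanging load's equation, T = 13.9 × (9.81 − 2.1075) = 107.065 N.

107 N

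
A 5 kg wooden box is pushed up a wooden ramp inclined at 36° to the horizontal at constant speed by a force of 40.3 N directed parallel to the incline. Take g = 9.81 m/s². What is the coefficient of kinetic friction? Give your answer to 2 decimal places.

At constant speed ΣF = 0 along the incline. The applied 40.3 N acts up the slope; the weight component mg sin 36° = 28.831 N and kinetic friction μN both act down the slope.
So 40.3 = 28.831 + μ × 39.682, giving μ = (40.3 − 28.831) / 39.682 = 0.2890.

0.29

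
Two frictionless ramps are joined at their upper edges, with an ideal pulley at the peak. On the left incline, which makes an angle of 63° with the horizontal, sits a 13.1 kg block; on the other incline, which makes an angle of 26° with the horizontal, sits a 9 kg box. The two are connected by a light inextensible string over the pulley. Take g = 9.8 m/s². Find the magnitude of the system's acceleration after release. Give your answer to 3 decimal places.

3.426 m/s²

Resolve each weight along its own incline: the 13.1 kg mass has component 13.1 × 9.8 × sin 63° = 114.387 N down its slope, and the 9 kg mass has 9 × 9.8 × sin 26° = 38.664 N down its slope.
The 13.1 kg side's 114.387 N exceeds the other side's 38.664 N, so that mass slides down and the 9 kg mass slides up. Taking that direction as positive, Newton's second law for the whole system gives 114.387 − 38.664 = (13.1 + 9) a, so a = 75.723 / 22.1 = 3.4264 m/s².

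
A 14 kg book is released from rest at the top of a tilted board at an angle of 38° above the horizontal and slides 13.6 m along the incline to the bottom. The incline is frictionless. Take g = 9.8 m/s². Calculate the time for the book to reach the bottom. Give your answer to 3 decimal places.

The weight component along the incline is mg sin 38° = 84.469 N and the normal force is N = mg cos 38° = 108.115 N.
With no friction, a = g sin 38° = 6.0335 m/s².
Starting from rest, L = ½at², so t = √(2L/a) = √(2 × 13.6 / 6.0335) = 2.1232 s.

2.123 s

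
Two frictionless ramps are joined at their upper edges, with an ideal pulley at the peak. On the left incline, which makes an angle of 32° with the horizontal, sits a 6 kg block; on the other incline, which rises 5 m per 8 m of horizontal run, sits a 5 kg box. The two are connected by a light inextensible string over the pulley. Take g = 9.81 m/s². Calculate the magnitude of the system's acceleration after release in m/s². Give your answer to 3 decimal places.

Resolve each weight along its own incline: the 6 kg mass has component 6 × 9.81 × sin 32° = 31.191 N down its slope, and the 5 kg mass has 5 × 9.81 × sin 32.01° = 25.996 N down its slope.
The 6 kg side's 31.191 N exceeds the other side's 25.996 N, so that mass slides down and the 5 kg mass slides up. Taking that direction as positive, Newton's second law for the whole system gives 31.191 − 25.996 = (6 + 5) a, so a = 5.195 / 11 = 0.4723 m/s².

0.472 m/s²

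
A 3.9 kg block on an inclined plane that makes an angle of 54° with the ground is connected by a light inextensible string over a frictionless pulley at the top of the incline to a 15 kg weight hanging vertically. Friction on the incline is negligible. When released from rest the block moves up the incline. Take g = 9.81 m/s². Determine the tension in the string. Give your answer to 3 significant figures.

54.9 N

For the block on the incline: the weight component along the slope is m₁g sin 54° = 3.9 × 9.81 × 0.8090 = 30.952 N and the normal force is N = m₁g cos 54° = 22.488 N.
Newton's second law for the block (up-slope positive): T − 30.952 = 3.9 a. For the hanging weight (downward positive): 15 × 9.81 − T = 15 a.
Adding the two equations eliminates T: 116.198 = 18.9 a, so a = 6.1480 m/s².
Then from the hanging weight's equation, T = 15 × (9.81 − 6.1480) = 54.930 N.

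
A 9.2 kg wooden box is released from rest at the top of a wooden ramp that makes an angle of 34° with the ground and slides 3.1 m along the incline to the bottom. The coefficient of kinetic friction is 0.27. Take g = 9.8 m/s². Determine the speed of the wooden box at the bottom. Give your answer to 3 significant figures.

The weight component along the incline is mg sin 34° = 50.417 N and the normal force is N = mg cos 34° = 74.746 N.
Friction up the slope is f = μN = 0.27 × 74.746 = 20.181 N, so the net downslope force is 50.417 − 20.181 = 30.236 N and a = 30.236 / 9.2 = 3.2865 m/s².
Starting from rest over a distance of 3.1 m, v² = 2aL = 2 × 3.2865 × 3.1 = 20.3763, so v = 4.5140 m/s.

4.51 m/s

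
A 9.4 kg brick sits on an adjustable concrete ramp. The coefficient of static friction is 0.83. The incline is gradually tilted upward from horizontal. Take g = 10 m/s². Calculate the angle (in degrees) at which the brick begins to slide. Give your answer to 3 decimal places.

39.693°

At the threshold of sliding, static friction is at its maximum μ_s N and exactly balances the weight component along the incline: mg sin θ = μ_s mg cos θ.
Hence tan θ = μ_s = 0.83, so θ = arctan(0.83) = 39.6927°.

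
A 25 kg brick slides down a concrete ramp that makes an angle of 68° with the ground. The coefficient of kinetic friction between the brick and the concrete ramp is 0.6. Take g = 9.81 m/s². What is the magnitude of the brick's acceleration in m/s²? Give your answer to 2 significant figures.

Resolving the weight along the incline: the component pulling the brick down the slope is mg sin 68° = 25 × 9.81 × 0.9272 = 227.396 N, and the normal force is N = mg cos 68° = 25 × 9.81 × 0.3746 = 91.871 N.
Kinetic friction acts up the slope with magnitude f = μN = 0.6 × 91.871 = 55.123 N.
Net force along the incline is 227.396 − 55.123 = 172.273 N, so a = 172.273 / 25 = 6.8909 m/s².

6.9 m/s²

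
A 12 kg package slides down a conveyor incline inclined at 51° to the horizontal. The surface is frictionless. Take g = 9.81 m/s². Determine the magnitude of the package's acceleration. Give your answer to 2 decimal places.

Resolving the weight along the incline: the component pulling the package down the slope is mg sin 51° = 12 × 9.81 × 0.7771 = 91.480 N, and the normal force is N = mg cos 51° = 12 × 9.81 × 0.6293 = 74.081 N.
With no friction the net force along the incline is 91.480 N, so a = g sin 51° = 91.480 / 12 = 7.6233 m/s².

7.62 m/s²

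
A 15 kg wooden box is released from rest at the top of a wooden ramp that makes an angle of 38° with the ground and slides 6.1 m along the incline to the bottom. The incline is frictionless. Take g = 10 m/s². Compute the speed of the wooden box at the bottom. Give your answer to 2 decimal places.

8.67 m/s

The weight component along the incline is mg sin 38° = 92.349 N and the normal force is N = mg cos 38° = 118.202 N.
With no friction, a = g sin 38° = 6.1566 m/s².
Starting from rest over a distance of 6.1 m, v² = 2aL = 2 × 6.1566 × 6.1 = 75.1105, so v = 8.6666 m/s.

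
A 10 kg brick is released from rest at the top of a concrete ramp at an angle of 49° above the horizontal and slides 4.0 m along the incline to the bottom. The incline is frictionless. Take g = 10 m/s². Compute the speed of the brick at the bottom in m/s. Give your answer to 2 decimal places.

7.77 m/s

The weight component along the incline is mg sin 49° = 75.471 N and the normal force is N = mg cos 49° = 65.606 N.
With no friction, a = g sin 49° = 7.5471 m/s².
Starting from rest over a distance of 4.0 m, v² = 2aL = 2 × 7.5471 × 4.0 = 60.3768, so v = 7.7703 m/s.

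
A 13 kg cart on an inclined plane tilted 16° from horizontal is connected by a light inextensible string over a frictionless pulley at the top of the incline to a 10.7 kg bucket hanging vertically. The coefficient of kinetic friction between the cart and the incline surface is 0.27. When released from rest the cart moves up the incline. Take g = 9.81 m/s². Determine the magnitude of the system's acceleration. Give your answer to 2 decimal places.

1.55 m/s²

For the cart on the incline: the weight component along the slope is m₁g sin 16° = 13 × 9.81 × 0.2756 = 35.147 N and the normal force is N = m₁g cos 16° = 122.590 N.
Kinetic friction opposes the cart's motion up the incline: f = μN = 0.27 × 122.590 = 33.099 N acting down the slope.
Newton's second law for the cart (up-slope positive): T − 35.147 − 33.099 = 13 a. For the hanging bucket (downward positive): 10.7 × 9.81 − T = 10.7 a.
Adding the two equations eliminates T: 36.721 = 23.7 a, so a = 1.5494 m/s².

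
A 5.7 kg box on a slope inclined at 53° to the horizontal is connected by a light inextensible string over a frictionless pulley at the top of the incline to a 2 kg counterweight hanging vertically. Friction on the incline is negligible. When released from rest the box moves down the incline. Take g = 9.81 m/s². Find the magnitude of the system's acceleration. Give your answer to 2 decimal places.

For the box on the incline: the weight component along the slope is m₁g sin 53° = 5.7 × 9.81 × 0.7986 = 44.655 N and the normal force is N = m₁g cos 53° = 33.652 N.
Newton's second law for the box (down-slope positive): 44.655 − T = 5.7 a. For the hanging counterweight (upward positive): T − 2 × 9.81 = 2 a.
Adding the two equations eliminates T: 25.035 = 7.7 a, so a = 3.2513 m/s².

3.25 m/s²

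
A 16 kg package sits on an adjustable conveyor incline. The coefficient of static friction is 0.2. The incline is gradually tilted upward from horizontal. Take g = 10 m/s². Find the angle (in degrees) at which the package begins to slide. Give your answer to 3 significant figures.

At the threshold of sliding, static friction is at its maximum μ_s N and exactly balances the weight component along the incline: mg sin θ = μ_s mg cos θ.
Hence tan θ = μ_s = 0.2, so θ = arctan(0.2) = 11.3099°.

11.3°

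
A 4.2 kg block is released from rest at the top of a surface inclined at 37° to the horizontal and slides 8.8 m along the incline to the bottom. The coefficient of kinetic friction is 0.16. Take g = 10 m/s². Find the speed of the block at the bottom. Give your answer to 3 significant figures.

The weight component along the incline is mg sin 37° = 25.276 N and the normal force is N = mg cos 37° = 33.543 N.
Friction up the slope is f = μN = 0.16 × 33.543 = 5.367 N, so the net downslope force is 25.276 − 5.367 = 19.909 N and a = 19.909 / 4.2 = 4.7402 m/s².
Starting from rest over a distance of 8.8 m, v² = 2aL = 2 × 4.7402 × 8.8 = 83.4275, so v = 9.1339 m/s.

9.13 m/s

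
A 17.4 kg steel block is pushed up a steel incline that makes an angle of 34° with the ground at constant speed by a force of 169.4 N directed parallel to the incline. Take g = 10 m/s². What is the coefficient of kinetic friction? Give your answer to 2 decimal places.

At constant speed ΣF = 0 along the incline. The applied 169.4 N acts up the slope; the weight component mg sin 34° = 97.300 N and kinetic friction μN both act down the slope.
So 169.4 = 97.300 + μ × 144.253, giving μ = (169.4 − 97.300) / 144.253 = 0.4998.

0.50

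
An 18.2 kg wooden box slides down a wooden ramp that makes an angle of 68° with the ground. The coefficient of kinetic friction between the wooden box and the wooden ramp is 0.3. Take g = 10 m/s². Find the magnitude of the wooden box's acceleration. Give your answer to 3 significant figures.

8.15 m/s²

Resolving the weight along the incline: the component pulling the wooden box down the slope is mg sin 68° = 18.2 × 10 × 0.9272 = 168.750 N, and the normal force is N = mg cos 68° = 18.2 × 10 × 0.3746 = 68.177 N.
Kinetic friction acts up the slope with magnitude f = μN = 0.3 × 68.177 = 20.453 N.
Net force along the incline is 168.750 − 20.453 = 148.297 N, so a = 148.297 / 18.2 = 8.1482 m/s².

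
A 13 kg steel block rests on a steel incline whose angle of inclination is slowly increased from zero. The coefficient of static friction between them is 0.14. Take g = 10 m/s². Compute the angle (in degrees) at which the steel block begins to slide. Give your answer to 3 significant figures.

7.97°

At the threshold of sliding, static friction is at its maximum μ_s N and exactly balances the weight component along the incline: mg sin θ = μ_s mg cos θ.
Hence tan θ = μ_s = 0.14, so θ = arctan(0.14) = 7.9696°.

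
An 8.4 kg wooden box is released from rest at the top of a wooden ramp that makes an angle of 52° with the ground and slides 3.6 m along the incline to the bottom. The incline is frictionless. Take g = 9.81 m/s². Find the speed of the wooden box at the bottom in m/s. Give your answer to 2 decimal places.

The weight component along the incline is mg sin 52° = 64.935 N and the normal force is N = mg cos 52° = 50.733 N.
With no friction, a = g sin 52° = 7.7304 m/s².
Starting from rest over a distance of 3.6 m, v² = 2aL = 2 × 7.7304 × 3.6 = 55.6589, so v = 7.4605 m/s.

7.46 m/s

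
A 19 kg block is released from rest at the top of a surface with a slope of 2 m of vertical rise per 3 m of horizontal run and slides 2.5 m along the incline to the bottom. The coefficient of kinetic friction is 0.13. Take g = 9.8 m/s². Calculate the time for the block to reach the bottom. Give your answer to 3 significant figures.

The weight component along the incline is mg sin 33.69° = 103.285 N and the normal force is N = mg cos 33.69° = 154.928 N.
Friction up the slope is f = μN = 0.13 × 154.928 = 20.141 N, so the net downslope force is 103.285 − 20.141 = 83.144 N and a = 83.144 / 19 = 4.3760 m/s².
Starting from rest, L = ½at², so t = √(2L/a) = √(2 × 2.5 / 4.3760) = 1.0689 s.

1.07 s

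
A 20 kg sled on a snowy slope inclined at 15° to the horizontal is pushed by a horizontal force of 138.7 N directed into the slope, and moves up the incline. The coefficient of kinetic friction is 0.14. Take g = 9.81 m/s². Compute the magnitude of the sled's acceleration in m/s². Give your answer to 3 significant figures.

The horizontal push has components F cos 15° = 138.7 × 0.9659 = 133.970 N up the incline and F sin 15° = 138.7 × 0.2588 = 35.896 N pressing into the surface.
The normal force is therefore N = mg cos 15° + F sin 15° = 189.510 + 35.896 = 225.406 N, and kinetic friction down the slope is μN = 0.14 × 225.406 = 31.557 N.
Along the incline: F cos 15° − mg sin 15° − μN = ma, so 133.970 − 50.777 − 31.557 = 20 a, giving a = 2.5818 m/s².

2.58 m/s²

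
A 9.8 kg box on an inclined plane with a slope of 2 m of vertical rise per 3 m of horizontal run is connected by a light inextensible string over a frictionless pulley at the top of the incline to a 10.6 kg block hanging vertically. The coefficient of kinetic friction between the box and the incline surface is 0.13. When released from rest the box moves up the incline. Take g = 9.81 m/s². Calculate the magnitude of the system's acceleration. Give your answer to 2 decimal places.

1.97 m/s²

For the box on the incline: the weight component along the slope is m₁g sin 33.69° = 9.8 × 9.81 × 0.5547 = 53.328 N and the normal force is N = m₁g cos 33.69° = 79.992 N.
Kinetic friction opposes the box's motion up the incline: f = μN = 0.13 × 79.992 = 10.399 N acting down the slope.
Newton's second law for the box (up-slope positive): T − 53.328 − 10.399 = 9.8 a. For the hanging block (downward positive): 10.6 × 9.81 − T = 10.6 a.
Adding the two equations eliminates T: 40.259 = 20.4 a, so a = 1.9735 m/s².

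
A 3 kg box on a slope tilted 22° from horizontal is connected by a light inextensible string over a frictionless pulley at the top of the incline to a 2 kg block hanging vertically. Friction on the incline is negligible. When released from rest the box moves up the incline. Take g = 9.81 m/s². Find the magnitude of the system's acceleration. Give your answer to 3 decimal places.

1.719 m/s²

For the box on the incline: the weight component along the slope is m₁g sin 22° = 3 × 9.81 × 0.3746 = 11.024 N and the normal force is N = m₁g cos 22° = 27.287 N.
Newton's second law for the box (up-slope positive): T − 11.024 = 3 a. For the hanging block (downward positive): 2 × 9.81 − T = 2 a.
Adding the two equations eliminates T: 8.596 = 5 a, so a = 1.7192 m/s².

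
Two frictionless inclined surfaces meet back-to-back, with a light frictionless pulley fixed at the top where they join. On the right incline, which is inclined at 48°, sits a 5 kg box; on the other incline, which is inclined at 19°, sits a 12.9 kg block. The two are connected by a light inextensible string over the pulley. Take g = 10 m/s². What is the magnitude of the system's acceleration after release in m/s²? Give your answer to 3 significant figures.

0.270 m/s²

Resolve each weight along its own incline: the 5 kg mass has component 5 × 10 × sin 48° = 37.157 N down its slope, and the 12.9 kg mass has 12.9 × 10 × sin 19° = 41.998 N down its slope.
The 12.9 kg side's 41.998 N exceeds the other side's 37.157 N, so that mass slides down and the 5 kg mass slides up. Taking that direction as positive, Newton's second law for the whole system gives 41.998 − 37.157 = (5 + 12.9) a, so a = 4.841 / 17.9 = 0.2704 m/s².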